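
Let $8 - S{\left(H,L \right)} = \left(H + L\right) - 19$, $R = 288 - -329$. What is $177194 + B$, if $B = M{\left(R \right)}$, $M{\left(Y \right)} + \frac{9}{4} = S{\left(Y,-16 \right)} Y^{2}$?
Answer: $- \frac{873353177}{4} \approx -2.1834 \cdot 10^{8}$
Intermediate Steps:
$R = 617$ ($R = 288 + 329 = 617$)
$S{\left(H,L \right)} = 27 - H - L$ ($S{\left(H,L \right)} = 8 - \left(\left(H + L\right) - 19\right) = 8 - \left(-19 + H + L\right) = 27 - H - L$)
$M{\left(Y \right)} = - \frac{9}{4} + Y^{2} \left(43 - Y\right)$ ($M{\left(Y \right)} = - \frac{9}{4} + \left(27 - Y - -16\right) Y^{2} = - \frac{9}{4} + \left(27 - Y + 16\right) Y^{2} = - \frac{9}{4} + \left(43 - Y\right) Y^{2} = - \frac{9}{4} + Y^{2} \left(43 - Y\right)$)
$B = - \frac{874061953}{4}$ ($B = - \frac{9}{4} + 617^{2} \left(43 - 617\right) = - \frac{9}{4} + 380689 \left(43 - 617\right) = - \frac{9}{4} + 380689 \left(-574\right) = - \frac{9}{4} - 218515486 = - \frac{874061953}{4} \approx -2.1852 \cdot 10^{8}$)
$177194 + B = 177194 - \frac{874061953}{4} = - \frac{873353177}{4}$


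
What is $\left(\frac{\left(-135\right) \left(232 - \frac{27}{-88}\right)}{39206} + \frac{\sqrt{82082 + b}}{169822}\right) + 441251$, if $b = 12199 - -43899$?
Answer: $\frac{1522369670323}{3450128} + \frac{7 \sqrt{705}}{84911} \approx 4.4125 \cdot 10^{5}$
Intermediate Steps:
$b = 56098$ ($b = 12199 + 43899 = 56098$)
$\left(\frac{\left(-135\right) \left(232 - \frac{27}{-88}\right)}{39206} + \frac{\sqrt{82082 + b}}{169822}\right) + 441251 = \left(\frac{\left(-135\right) \left(232 - \frac{27}{-88}\right)}{39206} + \frac{\sqrt{82082 + 56098}}{169822}\right) + 441251 = \left(- 135 \left(232 - - \frac{27}{88}\right) \frac{1}{39206} + \sqrt{138180} \cdot \frac{1}{169822}\right) + 441251 = \left(- 135 \left(232 + \frac{27}{88}\right) \frac{1}{39206} + 14 \sqrt{705} \cdot \frac{1}{169822}\right) + 441251 = \left(\left(-135\right) \frac{20443}{88} \cdot \frac{1}{39206} + \frac{7 \sqrt{705}}{84911}\right) + 441251 = \left(\left(- \frac{2759805}{88}\right) \frac{1}{39206} + \frac{7 \sqrt{705}}{84911}\right) + 441251 = \left(- \frac{2759805}{3450128} + \frac{7 \sqrt{705}}{84911}\right) + 441251 = \frac{1522369670323}{3450128} + \frac{7 \sqrt{705}}{84911}$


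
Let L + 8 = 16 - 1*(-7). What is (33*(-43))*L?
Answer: -21285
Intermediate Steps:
L = 15 (L = -8 + (16 - 1*(-7)) = -8 + (16 + 7) = -8 + 23 = 15)
(33*(-43))*L = (33*(-43))*15 = -1419*15 = -21285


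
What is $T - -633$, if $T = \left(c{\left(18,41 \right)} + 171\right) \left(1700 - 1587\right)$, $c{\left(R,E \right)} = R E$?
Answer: $103350$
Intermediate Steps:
$c{\left(R,E \right)} = E R$
$T = 102717$ ($T = \left(41 \cdot 18 + 171\right) \left(1700 - 1587\right) = \left(738 + 171\right) 113 = 909 \cdot 113 = 102717$)
$T - -633 = 102717 - -633 = 102717 + 633 = 103350$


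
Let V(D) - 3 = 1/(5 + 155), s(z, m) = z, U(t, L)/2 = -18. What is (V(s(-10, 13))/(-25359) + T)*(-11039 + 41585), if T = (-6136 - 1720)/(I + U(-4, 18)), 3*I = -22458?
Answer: 81129235585389/2543338640 ≈ 31899.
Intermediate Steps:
I = -7486 (I = (1/3)*(-22458) = -7486)
U(t, L) = -36 (U(t, L) = 2*(-18) = -36)
T = 3928/3761 (T = (-6136 - 1720)/(-7486 - 36) = -7856/(-7522) = -7856*(-1/7522) = 3928/3761 ≈ 1.0444)
V(D) = 481/160 (V(D) = 3 + 1/(5 + 155) = 3 + 1/160 = 481/160)
(V(s(-10, 13))/(-25359) + T)*(-11039 + 41585) = ((481/160)/(-25359) + 3928/3761)*(-11039 + 41585) = ((481/160)*(-1/25359) + 3928/3761)*30546 = (-481/4057440 + 3928/3761)*30546 = (15935815279/15260031840)*30546 = 81129235585389/2543338640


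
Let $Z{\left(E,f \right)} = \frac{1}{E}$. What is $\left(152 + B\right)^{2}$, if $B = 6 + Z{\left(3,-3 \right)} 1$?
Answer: $\frac{225625}{9} \approx 25069.0$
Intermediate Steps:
$B = \frac{19}{3}$ ($B = 6 + \frac{1}{3} \cdot 1 = 6 + \frac{1}{3} = \frac{19}{3} \approx 6.3333$)
$\left(152 + B\right)^{2} = \left(152 + \frac{19}{3}\right)^{2} = \left(\frac{475}{3}\right)^{2} = \frac{225625}{9}$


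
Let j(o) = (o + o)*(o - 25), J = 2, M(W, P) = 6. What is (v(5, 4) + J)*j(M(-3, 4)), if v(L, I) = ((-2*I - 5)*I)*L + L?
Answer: 57684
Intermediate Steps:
j(o) = 2*o*(-25 + o) (j(o) = (2*o)*(-25 + o) = 2*o*(-25 + o))
v(L, I) = L + I*L*(-5 - 2*I) (v(L, I) = ((-5 - 2*I)*I)*L + L = (I*(-5 - 2*I))*L + L = I*L*(-5 - 2*I) + L = L + I*L*(-5 - 2*I))
(v(5, 4) + J)*j(M(-3, 4)) = (5*(1 - 5*4 - 2*4**2) + 2)*(2*6*(-25 + 6)) = (5*(1 - 20 - 2*16) + 2)*(2*6*(-19)) = (5*(1 - 20 - 32) + 2)*(-228) = (5*(-51) + 2)*(-228) = (-255 + 2)*(-228) = -253*(-228) = 57684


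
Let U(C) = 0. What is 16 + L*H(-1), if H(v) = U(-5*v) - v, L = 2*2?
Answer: 20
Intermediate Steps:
L = 4
H(v) = -v (H(v) = 0 - v = -v)
16 + L*H(-1) = 16 + 4*(-1*(-1)) = 16 + 4*1 = 16 + 4 = 20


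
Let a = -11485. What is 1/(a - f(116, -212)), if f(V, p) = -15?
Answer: -1/11470 ≈ -8.7184e-5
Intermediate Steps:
1/(a - f(116, -212)) = 1/(-11485 - 1*(-15)) = 1/(-11485 + 15) = 1/(-11470) = -1/11470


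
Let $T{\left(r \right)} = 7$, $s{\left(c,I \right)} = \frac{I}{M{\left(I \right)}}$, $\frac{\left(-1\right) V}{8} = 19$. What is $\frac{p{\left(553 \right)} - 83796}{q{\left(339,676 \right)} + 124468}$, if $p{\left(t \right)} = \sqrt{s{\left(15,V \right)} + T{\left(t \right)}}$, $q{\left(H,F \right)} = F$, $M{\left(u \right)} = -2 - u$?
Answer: $- \frac{20949}{31286} + \frac{\sqrt{1347}}{1877160} \approx -0.66958$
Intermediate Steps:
$V = -152$ ($V = \left(-8\right) 19 = -152$)
$s{\left(c,I \right)} = \frac{I}{-2 - I}$
$p{\left(t \right)} = \frac{\sqrt{1347}}{15}$ ($p{\left(t \right)} = \sqrt{\left(-1\right) \left(-152\right) \frac{1}{2 - 152} + 7} = \sqrt{\left(-1\right) \left(-152\right) \frac{1}{-150} + 7} = \sqrt{\left(-1\right) \left(-152\right) \left(- \frac{1}{150}\right) + 7} = \sqrt{- \frac{76}{75} + 7} = \sqrt{\frac{449}{75}} = \frac{\sqrt{1347}}{15}$)
$\frac{p{\left(553 \right)} - 83796}{q{\left(339,676 \right)} + 124468} = \frac{\frac{\sqrt{1347}}{15} - 83796}{676 + 124468} = \frac{-83796 + \frac{\sqrt{1347}}{15}}{125144} = \left(-83796 + \frac{\sqrt{1347}}{15}\right) \frac{1}{125144} = - \frac{20949}{31286} + \frac{\sqrt{1347}}{1877160}$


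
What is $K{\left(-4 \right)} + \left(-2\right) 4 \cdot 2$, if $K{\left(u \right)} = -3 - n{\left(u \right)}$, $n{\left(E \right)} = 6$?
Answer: $-25$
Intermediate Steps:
$K{\left(u \right)} = -9$ ($K{\left(u \right)} = -3 - 6 = -9$)
$K{\left(-4 \right)} + \left(-2\right) 4 \cdot 2 = -9 + \left(-2\right) 4 \cdot 2 = -9 - 16 = -25$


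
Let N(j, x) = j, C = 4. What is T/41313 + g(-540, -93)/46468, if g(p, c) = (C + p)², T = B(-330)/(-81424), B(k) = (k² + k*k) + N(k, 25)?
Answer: 40267341974283/6513012407384 ≈ 6.1826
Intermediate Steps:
B(k) = k + 2*k² (B(k) = (k² + k*k) + k = (k² + k²) + k = 2*k² + k = k + 2*k²)
T = -108735/40712 (T = -330*(1 + 2*(-330))/(-81424) = -330*(1 - 660)*(-1/81424) = -330*(-659)*(-1/81424) = 217470*(-1/81424) = -108735/40712 ≈ -2.6708)
g(p, c) = (4 + p)²
T/41313 + g(-540, -93)/46468 = -108735/40712/41313 + (4 - 540)²/46468 = -108735/40712*1/41313 + (-536)²*(1/46468) = -36245/560644952 + 287296*(1/46468) = -36245/560644952 + 71824/11617 = 40267341974283/6513012407384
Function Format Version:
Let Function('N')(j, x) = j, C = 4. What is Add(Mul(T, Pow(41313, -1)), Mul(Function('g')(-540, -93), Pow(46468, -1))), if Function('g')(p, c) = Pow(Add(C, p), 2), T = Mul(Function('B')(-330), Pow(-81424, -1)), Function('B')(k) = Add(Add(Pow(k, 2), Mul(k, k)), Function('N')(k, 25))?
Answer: Rational(40267341974283, 6513012407384) ≈ 6.1826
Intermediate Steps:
Function('B')(k) = Add(k, Mul(2, Pow(k, 2))) (Function('B')(k) = Add(Add(Pow(k, 2), Mul(k, k)), k) = Add(Add(Pow(k, 2), Pow(k, 2)), k) = Add(Mul(2, Pow(k, 2)), k) = Add(k, Mul(2, Pow(k, 2))))
T = Rational(-108735, 40712) (T = Mul(Mul(-330, Add(1, Mul(2, -330))), Pow(-81424, -1)) = Mul(Mul(-330, Add(1, -660)), Rational(-1, 81424)) = Mul(Mul(-330, -659), Rational(-1, 81424)) = Mul(217470, Rational(-1, 81424)) = Rational(-108735, 40712) ≈ -2.6708)
Function('g')(p, c) = Pow(Add(4, p), 2)
Add(Mul(T, Pow(41313, -1)), Mul(Function('g')(-540, -93), Pow(46468, -1))) = Add(Mul(Rational(-108735, 40712), Pow(41313, -1)), Mul(Pow(Add(4, -540), 2), Pow(46468, -1))) = Add(Mul(Rational(-108735, 40712), Rational(1, 41313)), Mul(Pow(-536, 2), Rational(1, 46468))) = Add(Rational(-36245, 560644952), Mul(287296, Rational(1, 46468))) = Add(Rational(-36245, 560644952), Rational(71824, 11617)) = Rational(40267341974283, 6513012407384)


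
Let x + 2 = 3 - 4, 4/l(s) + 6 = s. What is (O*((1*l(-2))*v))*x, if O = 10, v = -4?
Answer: -60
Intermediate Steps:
l(s) = 4/(-6 + s)
x = -3 (x = -2 + (3 - 4) = -2 - 1 = -3)
(O*((1*l(-2))*v))*x = (10*((1*(4/(-6 - 2)))*(-4)))*(-3) = (10*((1*(4/(-8)))*(-4)))*(-3) = (10*((1*(4*(-1/8)))*(-4)))*(-3) = (10*((1*(-1/2))*(-4)))*(-3) = (10*(-1/2*(-4)))*(-3) = (10*2)*(-3) = 20*(-3) = -60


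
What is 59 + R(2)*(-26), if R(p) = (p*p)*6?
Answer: -565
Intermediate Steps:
R(p) = 6*p**2 (R(p) = p**2*6 = 6*p**2)
59 + R(2)*(-26) = 59 + (6*2**2)*(-26) = 59 + (6*4)*(-26) = 59 + 24*(-26) = 59 - 624 = -565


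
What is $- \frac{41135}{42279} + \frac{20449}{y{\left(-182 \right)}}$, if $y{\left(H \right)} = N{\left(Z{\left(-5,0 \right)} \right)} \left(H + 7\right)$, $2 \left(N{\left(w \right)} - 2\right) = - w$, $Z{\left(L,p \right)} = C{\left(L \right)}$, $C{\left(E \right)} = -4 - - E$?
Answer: $- \frac{140208359}{7398825} \approx -18.95$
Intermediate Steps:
$C{\left(E \right)} = -4 + E$
$Z{\left(L,p \right)} = -4 + L$
$N{\left(w \right)} = 2 - \frac{w}{2}$ ($N{\left(w \right)} = 2 + \frac{\left(-1\right) w}{2} = 2 - \frac{w}{2}$)
$y{\left(H \right)} = \frac{91}{2} + \frac{13 H}{2}$ ($y{\left(H \right)} = \left(2 - \frac{-4 - 5}{2}\right) \left(H + 7\right) = \left(2 - - \frac{9}{2}\right) \left(7 + H\right) = \left(2 + \frac{9}{2}\right) \left(7 + H\right) = \frac{13 \left(7 + H\right)}{2} = \frac{91}{2} + \frac{13 H}{2}$)
$- \frac{41135}{42279} + \frac{20449}{y{\left(-182 \right)}} = - \frac{41135}{42279} + \frac{20449}{\frac{91}{2} + \frac{13}{2} \left(-182\right)} = \left(-41135\right) \frac{1}{42279} + \frac{20449}{\frac{91}{2} - 1183} = - \frac{41135}{42279} + \frac{20449}{- \frac{2275}{2}} = - \frac{41135}{42279} + 20449 \left(- \frac{2}{2275}\right) = - \frac{41135}{42279} - \frac{3146}{175} = - \frac{140208359}{7398825}$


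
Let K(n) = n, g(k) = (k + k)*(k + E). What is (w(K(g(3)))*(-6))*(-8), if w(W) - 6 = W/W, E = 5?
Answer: 336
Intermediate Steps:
g(k) = 2*k*(5 + k) (g(k) = (k + k)*(k + 5) = (2*k)*(5 + k) = 2*k*(5 + k))
w(W) = 7 (w(W) = 6 + W/W = 6 + 1 = 7)
(w(K(g(3)))*(-6))*(-8) = (7*(-6))*(-8) = -42*(-8) = 336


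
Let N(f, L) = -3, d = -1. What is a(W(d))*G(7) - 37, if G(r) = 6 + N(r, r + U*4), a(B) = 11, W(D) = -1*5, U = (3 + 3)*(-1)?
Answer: -4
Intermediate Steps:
U = -6 (U = 6*(-1) = -6)
W(D) = -5
G(r) = 3 (G(r) = 6 - 3 = 3)
a(W(d))*G(7) - 37 = 11*3 - 37 = 33 - 37 = -4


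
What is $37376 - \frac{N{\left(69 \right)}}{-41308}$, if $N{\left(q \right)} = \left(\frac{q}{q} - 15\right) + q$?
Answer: $\frac{1543927863}{41308} \approx 37376.0$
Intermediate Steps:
$N{\left(q \right)} = -14 + q$ ($N{\left(q \right)} = \left(1 - 15\right) + q = -14 + q$)
$37376 - \frac{N{\left(69 \right)}}{-41308} = 37376 - \frac{-14 + 69}{-41308} = 37376 - 55 \left(- \frac{1}{41308}\right) = 37376 - - \frac{55}{41308} = 37376 + \frac{55}{41308} = \frac{1543927863}{41308}$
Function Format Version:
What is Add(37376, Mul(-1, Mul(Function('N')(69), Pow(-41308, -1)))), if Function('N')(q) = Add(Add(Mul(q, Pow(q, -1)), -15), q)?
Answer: Rational(1543927863, 41308) ≈ 37376.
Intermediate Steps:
Function('N')(q) = Add(-14, q) (Function('N')(q) = Add(Add(1, -15), q) = Add(-14, q))
Add(37376, Mul(-1, Mul(Function('N')(69), Pow(-41308, -1)))) = Add(37376, Mul(-1, Mul(Add(-14, 69), Pow(-41308, -1)))) = Add(37376, Mul(-1, Mul(55, Rational(-1, 41308)))) = Add(37376, Mul(-1, Rational(-55, 41308))) = Add(37376, Rational(55, 41308)) = Rational(1543927863, 41308)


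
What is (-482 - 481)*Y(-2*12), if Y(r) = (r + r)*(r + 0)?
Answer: -1109376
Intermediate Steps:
Y(r) = 2*r² (Y(r) = (2*r)*r = 2*r²)
(-482 - 481)*Y(-2*12) = (-482 - 481)*(2*(-2*12)²) = -1926*(-24)² = -1926*576 = -963*1152 = -1109376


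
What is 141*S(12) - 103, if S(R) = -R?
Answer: -1795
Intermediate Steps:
141*S(12) - 103 = 141*(-1*12) - 103 = 141*(-12) - 103 = -1692 - 103 = -1795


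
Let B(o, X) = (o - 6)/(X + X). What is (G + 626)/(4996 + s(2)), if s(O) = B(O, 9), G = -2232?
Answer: -7227/22481 ≈ -0.32147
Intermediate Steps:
B(o, X) = (-6 + o)/(2*X) (B(o, X) = (-6 + o)/((2*X)) = (-6 + o)*(1/(2*X)) = (-6 + o)/(2*X))
s(O) = -⅓ + O/18 (s(O) = (½)*(-6 + O)/9 = (½)*(⅑)*(-6 + O) = -⅓ + O/18)
(G + 626)/(4996 + s(2)) = (-2232 + 626)/(4996 + (-⅓ + (1/18)*2)) = -1606/(4996 + (-⅓ + ⅑)) = -1606/(4996 - 2/9) = -1606/44962/9 = -1606*9/44962 = -7227/22481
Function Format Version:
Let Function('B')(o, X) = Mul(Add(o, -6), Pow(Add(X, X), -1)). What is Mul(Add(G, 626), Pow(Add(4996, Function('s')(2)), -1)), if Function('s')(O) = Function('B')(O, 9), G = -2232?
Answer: Rational(-7227, 22481) ≈ -0.32147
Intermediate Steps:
Function('B')(o, X) = Mul(Rational(1, 2), Pow(X, -1), Add(-6, o)) (Function('B')(o, X) = Mul(Add(-6, o), Pow(Mul(2, X), -1)) = Mul(Add(-6, o), Mul(Rational(1, 2), Pow(X, -1))) = Mul(Rational(1, 2), Pow(X, -1), Add(-6, o)))
Function('s')(O) = Add(Rational(-1, 3), Mul(Rational(1, 18), O)) (Function('s')(O) = Mul(Rational(1, 2), Pow(9, -1), Add(-6, O)) = Mul(Rational(1, 2), Rational(1, 9), Add(-6, O)) = Add(Rational(-1, 3), Mul(Rational(1, 18), O)))
Mul(Add(G, 626), Pow(Add(4996, Function('s')(2)), -1)) = Mul(Add(-2232, 626), Pow(Add(4996, Add(Rational(-1, 3), Mul(Rational(1, 18), 2))), -1)) = Mul(-1606, Pow(Add(4996, Add(Rational(-1, 3), Rational(1, 9))), -1)) = Mul(-1606, Pow(Add(4996, Rational(-2, 9)), -1)) = Mul(-1606, Pow(Rational(44962, 9), -1)) = Mul(-1606, Rational(9, 44962)) = Rational(-7227, 22481)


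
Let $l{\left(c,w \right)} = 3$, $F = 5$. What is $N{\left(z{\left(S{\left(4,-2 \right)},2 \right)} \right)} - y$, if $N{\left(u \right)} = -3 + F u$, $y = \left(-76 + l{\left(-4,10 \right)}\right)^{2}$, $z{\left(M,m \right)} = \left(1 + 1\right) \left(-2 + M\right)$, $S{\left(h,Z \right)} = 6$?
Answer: $-5292$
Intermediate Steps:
$z{\left(M,m \right)} = -4 + 2 M$ ($z{\left(M,m \right)} = 2 \left(-2 + M\right) = -4 + 2 M$)
$y = 5329$ ($y = \left(-76 + 3\right)^{2} = \left(-73\right)^{2} = 5329$)
$N{\left(u \right)} = -3 + 5 u$
$N{\left(z{\left(S{\left(4,-2 \right)},2 \right)} \right)} - y = \left(-3 + 5 \left(-4 + 2 \cdot 6\right)\right) - 5329 = \left(-3 + 5 \left(-4 + 12\right)\right) - 5329 = \left(-3 + 5 \cdot 8\right) - 5329 = \left(-3 + 40\right) - 5329 = 37 - 5329 = -5292$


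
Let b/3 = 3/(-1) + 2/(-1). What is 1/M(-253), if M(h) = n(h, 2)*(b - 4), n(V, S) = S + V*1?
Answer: 1/4769 ≈ 0.00020969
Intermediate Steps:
n(V, S) = S + V
b = -15 (b = 3*(3/(-1) + 2/(-1)) = 3*(3*(-1) + 2*(-1)) = 3*(-3 - 2) = 3*(-5) = -15)
M(h) = -38 - 19*h (M(h) = (2 + h)*(-15 - 4) = (2 + h)*(-19) = -38 - 19*h)
1/M(-253) = 1/(-38 - 19*(-253)) = 1/(-38 + 4807) = 1/4769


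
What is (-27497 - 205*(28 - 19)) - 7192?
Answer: -36534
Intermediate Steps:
(-27497 - 205*(28 - 19)) - 7192 = (-27497 - 205*9) - 7192 = (-27497 - 1845) - 7192 = -29342 - 7192 = -36534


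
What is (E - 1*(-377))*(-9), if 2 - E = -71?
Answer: -4050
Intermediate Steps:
E = 73 (E = 2 - 1*(-71) = 2 + 71 = 73)
(E - 1*(-377))*(-9) = (73 - 1*(-377))*(-9) = (73 + 377)*(-9) = 450*(-9) = -4050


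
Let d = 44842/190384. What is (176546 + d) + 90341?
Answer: 25405529725/95192 ≈ 2.6689e+5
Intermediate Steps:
d = 22421/95192 (d = 44842*(1/190384) = 22421/95192 ≈ 0.23553)
(176546 + d) + 90341 = (176546 + 22421/95192) + 90341 = 16805789253/95192 + 90341 = 25405529725/95192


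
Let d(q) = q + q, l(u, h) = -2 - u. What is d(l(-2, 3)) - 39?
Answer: -39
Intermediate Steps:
d(q) = 2*q
d(l(-2, 3)) - 39 = 2*(-2 - 1*(-2)) - 39 = 2*(-2 + 2) - 39 = 2*0 - 39 = 0 - 39 = -39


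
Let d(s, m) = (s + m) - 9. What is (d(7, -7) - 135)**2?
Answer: 20736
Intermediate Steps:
d(s, m) = -9 + m + s (d(s, m) = (m + s) - 9 = -9 + m + s)
(d(7, -7) - 135)**2 = ((-9 - 7 + 7) - 135)**2 = (-9 - 135)**2 = (-144)**2 = 20736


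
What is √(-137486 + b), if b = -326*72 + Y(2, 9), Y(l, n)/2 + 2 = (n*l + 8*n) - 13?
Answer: 2*I*√40202 ≈ 401.01*I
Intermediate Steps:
Y(l, n) = -30 + 16*n + 2*l*n (Y(l, n) = -4 + 2*((n*l + 8*n) - 13) = -4 + 2*((l*n + 8*n) - 13) = -4 + 2*((8*n + l*n) - 13) = -4 + 2*(-13 + 8*n + l*n) = -4 + (-26 + 16*n + 2*l*n) = -30 + 16*n + 2*l*n)
b = -23322 (b = -326*72 + (-30 + 16*9 + 2*2*9) = -23472 + (-30 + 144 + 36) = -23472 + 150 = -23322)
√(-137486 + b) = √(-137486 - 23322) = √(-160808) = 2*I*√40202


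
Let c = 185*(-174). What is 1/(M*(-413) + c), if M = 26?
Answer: -1/42928 ≈ -2.3295e-5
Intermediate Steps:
c = -32190
1/(M*(-413) + c) = 1/(26*(-413) - 32190) = 1/(-10738 - 32190) = 1/(-42928) = -1/42928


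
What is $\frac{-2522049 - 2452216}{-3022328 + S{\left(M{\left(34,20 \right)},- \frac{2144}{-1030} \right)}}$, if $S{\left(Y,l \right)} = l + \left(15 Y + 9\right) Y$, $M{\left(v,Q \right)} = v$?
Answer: $\frac{2561746475}{1547410158} \approx 1.6555$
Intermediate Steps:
$S{\left(Y,l \right)} = l + Y \left(9 + 15 Y\right)$ ($S{\left(Y,l \right)} = l + \left(9 + 15 Y\right) Y = l + Y \left(9 + 15 Y\right)$)
$\frac{-2522049 - 2452216}{-3022328 + S{\left(M{\left(34,20 \right)},- \frac{2144}{-1030} \right)}} = \frac{-2522049 - 2452216}{-3022328 + \left(- \frac{2144}{-1030} + 9 \cdot 34 + 15 \cdot 34^{2}\right)} = - \frac{4974265}{-3022328 + \left(\left(-2144\right) \left(- \frac{1}{1030}\right) + 306 + 15 \cdot 1156\right)} = - \frac{4974265}{-3022328 + \left(\frac{1072}{515} + 306 + 17340\right)} = - \frac{4974265}{-3022328 + \frac{9088762}{515}} = - \frac{4974265}{- \frac{1547410158}{515}} = \left(-4974265\right) \left(- \frac{515}{1547410158}\right) = \frac{2561746475}{1547410158}$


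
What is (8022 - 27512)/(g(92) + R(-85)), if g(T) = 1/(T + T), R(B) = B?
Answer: 3586160/15639 ≈ 229.31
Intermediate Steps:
g(T) = 1/(2*T)
(8022 - 27512)/(g(92) + R(-85)) = (8022 - 27512)/((½)/92 - 85) = -19490/((½)*(1/92) - 85) = -19490/(1/184 - 85) = -19490/(-15639/184) = -19490*(-184/15639) = 3586160/15639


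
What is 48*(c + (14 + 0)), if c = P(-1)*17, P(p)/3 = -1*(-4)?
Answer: 10464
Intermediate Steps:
P(p) = 12 (P(p) = 3*(-1*(-4)) = 3*4 = 12)
c = 204 (c = 12*17 = 204)
48*(c + (14 + 0)) = 48*(204 + (14 + 0)) = 48*(204 + 14) = 48*218 = 10464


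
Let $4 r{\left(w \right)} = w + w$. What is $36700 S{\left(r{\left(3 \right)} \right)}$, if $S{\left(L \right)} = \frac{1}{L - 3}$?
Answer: $- \frac{73400}{3} \approx -24467.0$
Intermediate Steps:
$r{\left(w \right)} = \frac{w}{2}$ ($r{\left(w \right)} = \frac{w + w}{4} = \frac{2 w}{4} = \frac{w}{2}$)
$S{\left(L \right)} = \frac{1}{-3 + L}$
$36700 S{\left(r{\left(3 \right)} \right)} = \frac{36700}{-3 + \frac{1}{2} \cdot 3} = \frac{36700}{-3 + \frac{3}{2}} = \frac{36700}{- \frac{3}{2}} = 36700 \left(- \frac{2}{3}\right) = - \frac{73400}{3}$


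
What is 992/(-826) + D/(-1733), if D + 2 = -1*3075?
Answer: 411233/715729 ≈ 0.57456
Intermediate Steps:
D = -3077 (D = -2 - 1*3075 = -2 - 3075 = -3077)
992/(-826) + D/(-1733) = 992/(-826) - 3077/(-1733) = 992*(-1/826) - 3077*(-1/1733) = -496/413 + 3077/1733 = 411233/715729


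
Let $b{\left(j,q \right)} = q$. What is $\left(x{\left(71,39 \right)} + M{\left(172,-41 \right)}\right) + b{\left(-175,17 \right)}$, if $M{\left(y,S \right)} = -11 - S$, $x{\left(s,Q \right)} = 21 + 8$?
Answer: $76$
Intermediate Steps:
$x{\left(s,Q \right)} = 29$
$\left(x{\left(71,39 \right)} + M{\left(172,-41 \right)}\right) + b{\left(-175,17 \right)} = \left(29 - -30\right) + 17 = \left(29 + \left(-11 + 41\right)\right) + 17 = \left(29 + 30\right) + 17 = 59 + 17 = 76$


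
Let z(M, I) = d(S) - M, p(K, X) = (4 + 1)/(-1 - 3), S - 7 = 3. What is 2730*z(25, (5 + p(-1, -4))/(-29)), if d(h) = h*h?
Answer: 204750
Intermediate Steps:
S = 10 (S = 7 + 3 = 10)
p(K, X) = -5/4 (p(K, X) = 5/(-4) = 5*(-1/4) = -5/4)
d(h) = h**2
z(M, I) = 100 - M (z(M, I) = 10**2 - M = 100 - M)
2730*z(25, (5 + p(-1, -4))/(-29)) = 2730*(100 - 1*25) = 2730*(100 - 25) = 2730*75 = 204750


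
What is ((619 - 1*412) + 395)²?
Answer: 362404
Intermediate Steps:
((619 - 1*412) + 395)² = ((619 - 412) + 395)² = (207 + 395)² = 602² = 362404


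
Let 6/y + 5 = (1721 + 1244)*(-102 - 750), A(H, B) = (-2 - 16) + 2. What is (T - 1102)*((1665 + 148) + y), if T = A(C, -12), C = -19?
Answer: -5120410260082/2526185 ≈ -2.0269e+6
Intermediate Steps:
A(H, B) = -16 (A(H, B) = -18 + 2 = -16)
T = -16
y = -6/2526185 (y = 6/(-5 + (1721 + 1244)*(-102 - 750)) = 6/(-5 + 2965*(-852)) = 6/(-5 - 2526180) = 6/(-2526185) = 6*(-1/2526185) = -6/2526185 ≈ -2.3751e-6)
(T - 1102)*((1665 + 148) + y) = (-16 - 1102)*((1665 + 148) - 6/2526185) = -1118*(1813 - 6/2526185) = -1118*4579973399/2526185 = -5120410260082/2526185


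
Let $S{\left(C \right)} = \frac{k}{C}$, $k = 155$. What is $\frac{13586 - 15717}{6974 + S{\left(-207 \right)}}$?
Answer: $- \frac{441117}{1443463} \approx -0.3056$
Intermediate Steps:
$S{\left(C \right)} = \frac{155}{C}$
$\frac{13586 - 15717}{6974 + S{\left(-207 \right)}} = \frac{13586 - 15717}{6974 + \frac{155}{-207}} = - \frac{2131}{6974 + 155 \left(- \frac{1}{207}\right)} = - \frac{2131}{6974 - \frac{155}{207}} = - \frac{2131}{\frac{1443463}{207}} = \left(-2131\right) \frac{207}{1443463} = - \frac{441117}{1443463}$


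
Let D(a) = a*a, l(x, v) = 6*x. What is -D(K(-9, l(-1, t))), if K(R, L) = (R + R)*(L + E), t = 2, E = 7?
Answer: -324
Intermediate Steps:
K(R, L) = 2*R*(7 + L) (K(R, L) = (R + R)*(L + 7) = (2*R)*(7 + L) = 2*R*(7 + L))
D(a) = a**2
-D(K(-9, l(-1, t))) = -(2*(-9)*(7 + 6*(-1)))**2 = -(2*(-9)*(7 - 6))**2 = -(2*(-9)*1)**2 = -1*(-18)**2 = -1*324 = -324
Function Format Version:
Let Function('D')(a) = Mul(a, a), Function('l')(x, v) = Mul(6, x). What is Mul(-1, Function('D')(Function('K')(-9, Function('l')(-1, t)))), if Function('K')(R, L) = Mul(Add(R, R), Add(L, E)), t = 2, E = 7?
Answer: -324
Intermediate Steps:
Function('K')(R, L) = Mul(2, R, Add(7, L)) (Function('K')(R, L) = Mul(Add(R, R), Add(L, 7)) = Mul(Mul(2, R), Add(7, L)) = Mul(2, R, Add(7, L)))
Function('D')(a) = Pow(a, 2)
Mul(-1, Function('D')(Function('K')(-9, Function('l')(-1, t)))) = Mul(-1, Pow(Mul(2, -9, Add(7, Mul(6, -1))), 2)) = Mul(-1, Pow(Mul(2, -9, Add(7, -6)), 2)) = Mul(-1, Pow(Mul(2, -9, 1), 2)) = Mul(-1, Pow(-18, 2)) = Mul(-1, 324) = -324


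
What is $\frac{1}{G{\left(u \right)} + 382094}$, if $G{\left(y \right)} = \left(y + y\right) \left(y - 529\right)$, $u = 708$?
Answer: $\frac{1}{635558} \approx 1.5734 \cdot 10^{-6}$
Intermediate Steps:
$G{\left(y \right)} = 2 y \left(-529 + y\right)$
$\frac{1}{G{\left(u \right)} + 382094} = \frac{1}{2 \cdot 708 \left(-529 + 708\right) + 382094} = \frac{1}{2 \cdot 708 \cdot 179 + 382094} = \frac{1}{253464 + 382094} = \frac{1}{635558}$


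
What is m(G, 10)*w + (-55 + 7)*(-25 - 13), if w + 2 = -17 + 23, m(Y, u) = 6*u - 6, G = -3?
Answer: 2040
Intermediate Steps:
m(Y, u) = -6 + 6*u
w = 4 (w = -2 + (-17 + 23) = -2 + 6 = 4)
m(G, 10)*w + (-55 + 7)*(-25 - 13) = (-6 + 6*10)*4 + (-55 + 7)*(-25 - 13) = (-6 + 60)*4 - 48*(-38) = 54*4 + 1824 = 216 + 1824 = 2040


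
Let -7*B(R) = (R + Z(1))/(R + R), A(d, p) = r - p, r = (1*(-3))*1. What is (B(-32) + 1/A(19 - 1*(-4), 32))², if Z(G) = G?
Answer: 47961/5017600 ≈ 0.0095586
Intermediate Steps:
r = -3 (r = -3*1 = -3)
A(d, p) = -3 - p
B(R) = -(1 + R)/(14*R) (B(R) = -(R + 1)/(7*(R + R)) = -(1 + R)/(7*(2*R)) = -(1 + R)*1/(2*R)/7 = -(1 + R)/(14*R))
(B(-32) + 1/A(19 - 1*(-4), 32))² = ((1/14)*(-1 - 1*(-32))/(-32) + 1/(-3 - 1*32))² = ((1/14)*(-1/32)*(-1 + 32) + 1/(-3 - 32))² = ((1/14)*(-1/32)*31 + 1/(-35))² = (-31/448 - 1/35)² = (-219/2240)² = 47961/5017600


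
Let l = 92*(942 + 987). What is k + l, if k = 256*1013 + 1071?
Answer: 437867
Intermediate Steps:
l = 177468 (l = 92*1929 = 177468)
k = 260399 (k = 259328 + 1071 = 260399)
k + l = 260399 + 177468 = 437867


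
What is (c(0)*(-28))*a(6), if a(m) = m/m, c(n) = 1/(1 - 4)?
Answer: 28/3 ≈ 9.3333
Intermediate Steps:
c(n) = -⅓ (c(n) = 1/(-3) = -⅓)
a(m) = 1
(c(0)*(-28))*a(6) = -⅓*(-28)*1 = (28/3)*1 = 28/3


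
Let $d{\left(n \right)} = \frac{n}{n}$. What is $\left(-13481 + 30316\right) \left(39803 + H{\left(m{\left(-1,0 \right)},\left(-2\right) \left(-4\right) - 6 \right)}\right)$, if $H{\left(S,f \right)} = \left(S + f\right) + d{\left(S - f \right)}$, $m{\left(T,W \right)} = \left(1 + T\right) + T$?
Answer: $670117175$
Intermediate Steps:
$d{\left(n \right)} = 1$
$m{\left(T,W \right)} = 1 + 2 T$
$H{\left(S,f \right)} = 1 + S + f$ ($H{\left(S,f \right)} = \left(S + f\right) + 1 = 1 + S + f$)
$\left(-13481 + 30316\right) \left(39803 + H{\left(m{\left(-1,0 \right)},\left(-2\right) \left(-4\right) - 6 \right)}\right) = \left(-13481 + 30316\right) \left(39803 + \left(1 + \left(1 + 2 \left(-1\right)\right) - -2\right)\right) = 16835 \left(39803 + \left(1 + \left(1 - 2\right) + \left(8 - 6\right)\right)\right) = 16835 \left(39803 + \left(1 - 1 + 2\right)\right) = 16835 \left(39803 + 2\right) = 16835 \cdot 39805 = 670117175$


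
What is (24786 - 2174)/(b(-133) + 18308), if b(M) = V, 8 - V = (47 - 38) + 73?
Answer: 11306/9117 ≈ 1.2401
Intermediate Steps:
V = -74 (V = 8 - ((47 - 38) + 73) = 8 - (9 + 73) = 8 - 1*82 = 8 - 82 = -74)
b(M) = -74
(24786 - 2174)/(b(-133) + 18308) = (24786 - 2174)/(-74 + 18308) = 22612/18234 = 22612*(1/18234) = 11306/9117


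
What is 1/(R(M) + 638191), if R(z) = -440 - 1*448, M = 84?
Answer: 1/637303 ≈ 1.5691e-6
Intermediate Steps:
R(z) = -888 (R(z) = -440 - 448 = -888)
1/(R(M) + 638191) = 1/(-888 + 638191) = 1/637303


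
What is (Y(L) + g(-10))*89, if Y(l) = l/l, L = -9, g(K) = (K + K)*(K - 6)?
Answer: 28569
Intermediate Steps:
g(K) = 2*K*(-6 + K) (g(K) = (2*K)*(-6 + K) = 2*K*(-6 + K))
Y(l) = 1
(Y(L) + g(-10))*89 = (1 + 2*(-10)*(-6 - 10))*89 = (1 + 2*(-10)*(-16))*89 = (1 + 320)*89 = 321*89 = 28569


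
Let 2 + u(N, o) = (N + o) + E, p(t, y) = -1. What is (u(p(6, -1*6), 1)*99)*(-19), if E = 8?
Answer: -11286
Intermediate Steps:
u(N, o) = 6 + N + o (u(N, o) = -2 + ((N + o) + 8) = -2 + (8 + N + o) = 6 + N + o)
(u(p(6, -1*6), 1)*99)*(-19) = ((6 - 1 + 1)*99)*(-19) = (6*99)*(-19) = 594*(-19) = -11286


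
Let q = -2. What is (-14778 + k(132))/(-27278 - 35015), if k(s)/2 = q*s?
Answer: 15306/62293 ≈ 0.24571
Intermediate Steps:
k(s) = -4*s (k(s) = 2*(-2*s) = -4*s)
(-14778 + k(132))/(-27278 - 35015) = (-14778 - 4*132)/(-27278 - 35015) = (-14778 - 528)/(-62293) = -15306*(-1/62293) = 15306/62293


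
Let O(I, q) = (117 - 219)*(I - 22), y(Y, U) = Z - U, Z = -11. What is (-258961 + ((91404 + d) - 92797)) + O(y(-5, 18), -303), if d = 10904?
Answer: -244248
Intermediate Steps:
y(Y, U) = -11 - U
O(I, q) = 2244 - 102*I (O(I, q) = -102*(-22 + I) = 2244 - 102*I)
(-258961 + ((91404 + d) - 92797)) + O(y(-5, 18), -303) = (-258961 + ((91404 + 10904) - 92797)) + (2244 - 102*(-11 - 1*18)) = (-258961 + (102308 - 92797)) + (2244 - 102*(-11 - 18)) = (-258961 + 9511) + (2244 - 102*(-29)) = -249450 + (2244 + 2958) = -249450 + 5202 = -244248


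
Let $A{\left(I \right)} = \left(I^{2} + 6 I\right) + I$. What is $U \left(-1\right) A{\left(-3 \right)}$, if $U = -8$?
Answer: $-96$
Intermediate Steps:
$A{\left(I \right)} = I^{2} + 7 I$
$U \left(-1\right) A{\left(-3 \right)} = \left(-8\right) \left(-1\right) \left(- 3 \left(7 - 3\right)\right) = 8 \left(\left(-3\right) 4\right) = 8 \left(-12\right) = -96$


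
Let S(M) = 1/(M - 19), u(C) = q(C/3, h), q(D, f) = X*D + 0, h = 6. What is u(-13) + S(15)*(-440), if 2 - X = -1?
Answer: 97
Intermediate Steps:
X = 3 (X = 2 - 1*(-1) = 2 + 1 = 3)
q(D, f) = 3*D (q(D, f) = 3*D + 0 = 3*D)
u(C) = C (u(C) = 3*(C/3) = C)
S(M) = 1/(-19 + M)
u(-13) + S(15)*(-440) = -13 - 440/(-19 + 15) = -13 - 440/(-4) = -13 - 1/4*(-440) = -13 + 110 = 97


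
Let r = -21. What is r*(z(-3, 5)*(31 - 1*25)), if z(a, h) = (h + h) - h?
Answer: -630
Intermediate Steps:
z(a, h) = h (z(a, h) = 2*h - h = h)
r*(z(-3, 5)*(31 - 1*25)) = -105*(31 - 1*25) = -105*(31 - 25) = -105*6 = -21*30 = -630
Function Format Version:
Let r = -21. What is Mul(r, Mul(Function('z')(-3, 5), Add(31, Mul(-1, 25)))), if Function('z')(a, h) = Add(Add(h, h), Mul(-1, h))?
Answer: -630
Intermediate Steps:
Function('z')(a, h) = h (Function('z')(a, h) = Add(Mul(2, h), Mul(-1, h)) = h)
Mul(r, Mul(Function('z')(-3, 5), Add(31, Mul(-1, 25)))) = Mul(-21, Mul(5, Add(31, Mul(-1, 25)))) = Mul(-21, Mul(5, Add(31, -25))) = Mul(-21, Mul(5, 6)) = Mul(-21, 30) = -630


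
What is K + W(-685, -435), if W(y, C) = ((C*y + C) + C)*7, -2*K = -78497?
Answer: 4237967/2 ≈ 2.1190e+6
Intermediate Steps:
K = 78497/2 (K = -½*(-78497) = 78497/2 ≈ 39249.)
W(y, C) = 14*C + 7*C*y (W(y, C) = ((C + C*y) + C)*7 = (2*C + C*y)*7 = 14*C + 7*C*y)
K + W(-685, -435) = 78497/2 + 7*(-435)*(2 - 685) = 78497/2 + 7*(-435)*(-683) = 78497/2 + 2079735 = 4237967/2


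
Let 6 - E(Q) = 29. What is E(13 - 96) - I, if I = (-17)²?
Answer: -312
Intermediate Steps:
E(Q) = -23 (E(Q) = 6 - 1*29 = 6 - 29 = -23)
I = 289
E(13 - 96) - I = -23 - 1*289 = -23 - 289 = -312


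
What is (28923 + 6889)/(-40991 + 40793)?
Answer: -17906/99 ≈ -180.87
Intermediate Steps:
(28923 + 6889)/(-40991 + 40793) = 35812/(-198) = 35812*(-1/198) = -17906/99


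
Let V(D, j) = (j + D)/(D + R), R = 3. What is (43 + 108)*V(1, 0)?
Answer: 151/4 ≈ 37.750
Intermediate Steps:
V(D, j) = (D + j)/(3 + D) (V(D, j) = (j + D)/(D + 3) = (D + j)/(3 + D))
(43 + 108)*V(1, 0) = (43 + 108)*((1 + 0)/(3 + 1)) = 151*(1/4) = 151*((¼)*1) = 151*(¼) = 151/4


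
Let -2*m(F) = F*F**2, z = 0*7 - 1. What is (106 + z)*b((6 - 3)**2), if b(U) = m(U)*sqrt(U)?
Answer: -229635/2 ≈ -1.1482e+5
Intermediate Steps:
z = -1 (z = 0 - 1 = -1)
m(F) = -F**3/2 (m(F) = -F*F**2/2 = -F**3/2)
b(U) = -U**(7/2)/2 (b(U) = (-U**3/2)*sqrt(U) = -U**(7/2)/2)
(106 + z)*b((6 - 3)**2) = (106 - 1)*(-((6 - 3)**2)**(7/2)/2) = 105*(-(3**2)**(7/2)/2) = 105*(-9**(7/2)/2) = 105*(-1/2*2187) = 105*(-2187/2) = -229635/2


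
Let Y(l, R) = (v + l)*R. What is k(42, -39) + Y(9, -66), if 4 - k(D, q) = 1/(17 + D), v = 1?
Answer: -38705/59 ≈ -656.02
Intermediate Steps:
k(D, q) = 4 - 1/(17 + D)
Y(l, R) = R*(1 + l) (Y(l, R) = (1 + l)*R = R*(1 + l))
k(42, -39) + Y(9, -66) = (67 + 4*42)/(17 + 42) - 66*(1 + 9) = (67 + 168)/59 - 66*10 = (1/59)*235 - 660 = 235/59 - 660 = -38705/59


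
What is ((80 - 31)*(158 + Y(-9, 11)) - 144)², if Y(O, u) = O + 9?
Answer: 57729604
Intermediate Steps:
Y(O, u) = 9 + O
((80 - 31)*(158 + Y(-9, 11)) - 144)² = ((80 - 31)*(158 + (9 - 9)) - 144)² = (49*(158 + 0) - 144)² = (49*158 - 144)² = (7742 - 144)² = 7598² = 57729604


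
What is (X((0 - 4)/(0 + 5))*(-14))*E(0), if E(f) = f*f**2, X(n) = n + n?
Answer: 0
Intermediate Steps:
X(n) = 2*n
E(f) = f**3
(X((0 - 4)/(0 + 5))*(-14))*E(0) = ((2*((0 - 4)/(0 + 5)))*(-14))*0**3 = ((2*(-4/5))*(-14))*0 = -8/5*(-14)*0 = (112/5)*0 = 0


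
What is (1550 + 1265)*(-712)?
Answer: -2004280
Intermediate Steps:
(1550 + 1265)*(-712) = 2815*(-712) = -2004280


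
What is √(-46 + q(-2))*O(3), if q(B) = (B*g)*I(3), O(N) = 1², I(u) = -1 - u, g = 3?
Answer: I*√22 ≈ 4.6904*I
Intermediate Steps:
O(N) = 1
q(B) = -12*B (q(B) = (B*3)*(-1 - 1*3) = (3*B)*(-1 - 3) = (3*B)*(-4) = -12*B)
√(-46 + q(-2))*O(3) = √(-46 - 12*(-2))*1 = √(-46 + 24)*1 = √(-22)*1 = (I*√22)*1 = I*√22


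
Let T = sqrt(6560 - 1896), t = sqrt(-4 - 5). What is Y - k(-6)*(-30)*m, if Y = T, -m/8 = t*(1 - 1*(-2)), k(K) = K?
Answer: 2*sqrt(1166) + 12960*I ≈ 68.293 + 12960.0*I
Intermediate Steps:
t = 3*I (t = sqrt(-9) = 3*I ≈ 3.0*I)
m = -72*I (m = -8*3*I*(1 - 1*(-2)) = -8*3*I*(1 + 2) = -8*3*I*3 = -72*I ≈ -72.0*I)
T = 2*sqrt(1166) (T = sqrt(4664) = 2*sqrt(1166) ≈ 68.293)
Y = 2*sqrt(1166) ≈ 68.293
Y - k(-6)*(-30)*m = 2*sqrt(1166) - (-6*(-30))*(-72*I) = 2*sqrt(1166) - 180*(-72*I) = 2*sqrt(1166) - (-12960)*I = 2*sqrt(1166) + 12960*I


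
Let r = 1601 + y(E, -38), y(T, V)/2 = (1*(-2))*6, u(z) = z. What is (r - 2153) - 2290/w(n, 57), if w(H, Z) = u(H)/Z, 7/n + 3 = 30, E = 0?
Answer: -3528342/7 ≈ -5.0405e+5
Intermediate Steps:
n = 7/27 (n = 7/(-3 + 30) = 7/27 ≈ 0.25926)
w(H, Z) = H/Z
y(T, V) = -24 (y(T, V) = 2*((1*(-2))*6) = 2*(-2*6) = 2*(-12) = -24)
r = 1577 (r = 1601 - 24 = 1577)
(r - 2153) - 2290/w(n, 57) = (1577 - 2153) - 2290/((7/27)/57) = -576 - 2290/((7/27)*(1/57)) = -576 - 2290/7/1539 = -576 - 2290*1539/7 = -576 - 3524310/7 = -3528342/7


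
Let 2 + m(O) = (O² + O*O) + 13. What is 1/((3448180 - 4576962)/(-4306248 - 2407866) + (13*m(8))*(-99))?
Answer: -3357057/600553433510 ≈ -5.5899e-6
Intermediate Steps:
m(O) = 11 + 2*O² (m(O) = -2 + ((O² + O*O) + 13) = -2 + ((O² + O²) + 13) = -2 + (2*O² + 13) = -2 + (13 + 2*O²) = 11 + 2*O²)
1/((3448180 - 4576962)/(-4306248 - 2407866) + (13*m(8))*(-99)) = 1/((3448180 - 4576962)/(-4306248 - 2407866) + (13*(11 + 2*8²))*(-99)) = 1/(-1128782/(-6714114) + (13*(11 + 2*64))*(-99)) = 1/(-1128782*(-1/6714114) + (13*(11 + 128))*(-99)) = 1/(564391/3357057 + (13*139)*(-99)) = 1/(564391/3357057 + 1807*(-99)) = 1/(564391/3357057 - 178893) = 1/(-600553433510/3357057) = -3357057/600553433510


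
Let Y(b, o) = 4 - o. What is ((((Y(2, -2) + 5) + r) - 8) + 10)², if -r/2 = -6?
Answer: 625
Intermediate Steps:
r = 12 (r = -2*(-6) = 12)
((((Y(2, -2) + 5) + r) - 8) + 10)² = (((((4 - 1*(-2)) + 5) + 12) - 8) + 10)² = (((((4 + 2) + 5) + 12) - 8) + 10)² = ((((6 + 5) + 12) - 8) + 10)² = (((11 + 12) - 8) + 10)² = ((23 - 8) + 10)² = (15 + 10)² = 25² = 625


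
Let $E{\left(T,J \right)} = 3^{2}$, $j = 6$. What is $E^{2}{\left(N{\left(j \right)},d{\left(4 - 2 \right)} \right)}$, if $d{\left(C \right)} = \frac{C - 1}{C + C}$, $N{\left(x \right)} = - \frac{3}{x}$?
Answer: $81$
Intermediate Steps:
$d{\left(C \right)} = \frac{-1 + C}{2 C}$
$E{\left(T,J \right)} = 9$
$E^{2}{\left(N{\left(j \right)},d{\left(4 - 2 \right)} \right)} = 9^{2} = 81$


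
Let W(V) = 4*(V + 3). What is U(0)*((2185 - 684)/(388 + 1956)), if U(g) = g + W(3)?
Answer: 4503/293 ≈ 15.369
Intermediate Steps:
W(V) = 12 + 4*V (W(V) = 4*(3 + V) = 12 + 4*V)
U(g) = 24 + g (U(g) = g + (12 + 4*3) = g + (12 + 12) = g + 24 = 24 + g)
U(0)*((2185 - 684)/(388 + 1956)) = (24 + 0)*((2185 - 684)/(388 + 1956)) = 24*(1501/2344) = 4503/293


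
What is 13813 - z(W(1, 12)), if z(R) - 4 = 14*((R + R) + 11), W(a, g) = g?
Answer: 13319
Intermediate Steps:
z(R) = 158 + 28*R (z(R) = 4 + 14*((R + R) + 11) = 4 + 14*(2*R + 11) = 4 + 14*(11 + 2*R) = 4 + (154 + 28*R) = 158 + 28*R)
13813 - z(W(1, 12)) = 13813 - (158 + 28*12) = 13813 - (158 + 336) = 13813 - 1*494 = 13813 - 494 = 13319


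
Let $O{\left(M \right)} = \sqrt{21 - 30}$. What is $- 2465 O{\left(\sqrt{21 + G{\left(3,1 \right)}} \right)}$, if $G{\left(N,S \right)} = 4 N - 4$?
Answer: $- 7395 i \approx - 7395.0 i$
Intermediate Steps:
$G{\left(N,S \right)} = -4 + 4 N$
$O{\left(M \right)} = 3 i$ ($O{\left(M \right)} = \sqrt{-9} = 3 i$)
$- 2465 O{\left(\sqrt{21 + G{\left(3,1 \right)}} \right)} = - 2465 \cdot 3 i = - 7395 i$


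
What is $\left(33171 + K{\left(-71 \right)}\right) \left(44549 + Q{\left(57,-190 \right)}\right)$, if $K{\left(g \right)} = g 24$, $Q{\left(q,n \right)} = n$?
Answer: $1395844653$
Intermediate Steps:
$K{\left(g \right)} = 24 g$
$\left(33171 + K{\left(-71 \right)}\right) \left(44549 + Q{\left(57,-190 \right)}\right) = \left(33171 + 24 \left(-71\right)\right) \left(44549 - 190\right) = \left(33171 - 1704\right) 44359 = 31467 \cdot 44359 = 1395844653$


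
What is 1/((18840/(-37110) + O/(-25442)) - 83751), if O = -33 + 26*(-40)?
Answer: -31471754/2635805519529 ≈ -1.1940e-5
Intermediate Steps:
O = -1073 (O = -33 - 1040 = -1073)
1/((18840/(-37110) + O/(-25442)) - 83751) = 1/((18840/(-37110) - 1073/(-25442)) - 83751) = 1/((18840*(-1/37110) - 1073*(-1/25442)) - 83751) = 1/((-628/1237 + 1073/25442) - 83751) = 1/(-14650275/31471754 - 83751) = 1/(-2635805519529/31471754) = -31471754/2635805519529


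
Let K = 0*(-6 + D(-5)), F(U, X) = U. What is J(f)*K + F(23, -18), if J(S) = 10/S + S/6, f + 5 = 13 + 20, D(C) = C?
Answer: 23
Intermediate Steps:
f = 28 (f = -5 + (13 + 20) = -5 + 33 = 28)
K = 0 (K = 0*(-6 - 5) = 0*(-11) = 0)
J(S) = 10/S + S/6 (J(S) = 10/S + S*(1/6) = 10/S + S/6)
J(f)*K + F(23, -18) = (10/28 + (1/6)*28)*0 + 23 = (10*(1/28) + 14/3)*0 + 23 = (5/14 + 14/3)*0 + 23 = (211/42)*0 + 23 = 0 + 23 = 23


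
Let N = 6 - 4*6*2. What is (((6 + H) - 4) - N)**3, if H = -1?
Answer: 79507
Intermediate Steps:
N = -42 (N = 6 - 24*2 = 6 - 48 = -42)
(((6 + H) - 4) - N)**3 = (((6 - 1) - 4) - 1*(-42))**3 = ((5 - 4) + 42)**3 = (1 + 42)**3 = 43**3 = 79507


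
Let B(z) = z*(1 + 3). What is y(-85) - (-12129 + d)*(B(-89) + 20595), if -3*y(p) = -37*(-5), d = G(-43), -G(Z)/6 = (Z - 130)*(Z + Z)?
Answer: 6156521464/3 ≈ 2.0522e+9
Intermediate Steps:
B(z) = 4*z (B(z) = z*4 = 4*z)
G(Z) = -12*Z*(-130 + Z) (G(Z) = -6*(Z - 130)*(Z + Z) = -6*(-130 + Z)*2*Z = -12*Z*(-130 + Z))
d = -89268 (d = 12*(-43)*(130 - 1*(-43)) = 12*(-43)*(130 + 43) = 12*(-43)*173 = -89268)
y(p) = -185/3 (y(p) = -(-37)*(-5)/3 = -1/3*185 = -185/3)
y(-85) - (-12129 + d)*(B(-89) + 20595) = -185/3 - (-12129 - 89268)*(4*(-89) + 20595) = -185/3 - (-101397)*(-356 + 20595) = -185/3 - (-101397)*20239 = -185/3 - 1*(-2052173883) = -185/3 + 2052173883 = 6156521464/3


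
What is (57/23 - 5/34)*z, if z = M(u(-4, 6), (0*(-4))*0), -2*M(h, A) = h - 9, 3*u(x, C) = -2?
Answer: 52867/4692 ≈ 11.267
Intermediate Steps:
u(x, C) = -2/3 (u(x, C) = (1/3)*(-2) = -2/3)
M(h, A) = 9/2 - h/2 (M(h, A) = -(h - 9)/2 = -(-9 + h)/2 = 9/2 - h/2)
z = 29/6 (z = 9/2 - 1/2*(-2/3) = 9/2 + 1/3 = 29/6 ≈ 4.8333)
(57/23 - 5/34)*z = (57/23 - 5/34)*(29/6) = (1823/782)*(29/6) = 52867/4692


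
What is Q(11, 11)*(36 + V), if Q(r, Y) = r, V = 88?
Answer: 1364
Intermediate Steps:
Q(11, 11)*(36 + V) = 11*(36 + 88) = 11*124 = 1364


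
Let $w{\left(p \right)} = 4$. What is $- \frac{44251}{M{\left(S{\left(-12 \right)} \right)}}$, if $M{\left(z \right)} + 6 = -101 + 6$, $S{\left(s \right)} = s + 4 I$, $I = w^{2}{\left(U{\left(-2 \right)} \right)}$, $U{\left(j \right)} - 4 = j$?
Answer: $\frac{44251}{101} \approx 438.13$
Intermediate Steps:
$U{\left(j \right)} = 4 + j$
$I = 16$ ($I = 4^{2} = 16$)
$S{\left(s \right)} = 64 + s$ ($S{\left(s \right)} = s + 4 \cdot 16 = s + 64 = 64 + s$)
$M{\left(z \right)} = -101$ ($M{\left(z \right)} = -6 + \left(-101 + 6\right) = -6 - 95 = -101$)
$- \frac{44251}{M{\left(S{\left(-12 \right)} \right)}} = - \frac{44251}{-101} = \left(-44251\right) \left(- \frac{1}{101}\right) = \frac{44251}{101}$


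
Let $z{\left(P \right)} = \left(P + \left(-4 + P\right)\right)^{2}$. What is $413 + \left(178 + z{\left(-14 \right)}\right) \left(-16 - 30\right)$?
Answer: $-54879$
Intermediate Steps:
$z{\left(P \right)} = \left(-4 + 2 P\right)^{2}$
$413 + \left(178 + z{\left(-14 \right)}\right) \left(-16 - 30\right) = 413 + \left(178 + 4 \left(-2 - 14\right)^{2}\right) \left(-16 - 30\right) = 413 + \left(178 + 4 \left(-16\right)^{2}\right) \left(-46\right) = 413 + \left(178 + 4 \cdot 256\right) \left(-46\right) = 413 + \left(178 + 1024\right) \left(-46\right) = 413 + 1202 \left(-46\right) = 413 - 55292 = -54879$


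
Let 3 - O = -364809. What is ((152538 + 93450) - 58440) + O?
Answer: 552360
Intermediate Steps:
O = 364812 (O = 3 - 1*(-364809) = 3 + 364809 = 364812)
((152538 + 93450) - 58440) + O = ((152538 + 93450) - 58440) + 364812 = (245988 - 58440) + 364812 = 187548 + 364812 = 552360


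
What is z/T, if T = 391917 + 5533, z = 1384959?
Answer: 1384959/397450 ≈ 3.4846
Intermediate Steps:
T = 397450
z/T = 1384959/397450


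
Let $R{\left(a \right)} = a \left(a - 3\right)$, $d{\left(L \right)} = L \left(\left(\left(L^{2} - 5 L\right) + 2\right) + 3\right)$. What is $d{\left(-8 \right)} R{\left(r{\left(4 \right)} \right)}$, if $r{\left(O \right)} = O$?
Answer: $-3488$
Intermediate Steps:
$d{\left(L \right)} = L \left(5 + L^{2} - 5 L\right)$ ($d{\left(L \right)} = L \left(\left(2 + L^{2} - 5 L\right) + 3\right) = L \left(5 + L^{2} - 5 L\right)$)
$R{\left(a \right)} = a \left(-3 + a\right)$
$d{\left(-8 \right)} R{\left(r{\left(4 \right)} \right)} = - 8 \left(5 + \left(-8\right)^{2} - -40\right) 4 \left(-3 + 4\right) = - 8 \left(5 + 64 + 40\right) 4 \cdot 1 = \left(-8\right) 109 \cdot 4 = \left(-872\right) 4 = -3488$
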